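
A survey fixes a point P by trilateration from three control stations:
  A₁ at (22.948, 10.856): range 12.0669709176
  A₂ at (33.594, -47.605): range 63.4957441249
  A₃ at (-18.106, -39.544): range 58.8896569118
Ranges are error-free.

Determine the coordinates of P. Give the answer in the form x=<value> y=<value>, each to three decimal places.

eq1: (x − 22.948)² + (y − 10.856)² = 12.0669709176²
eq2: (x − 33.594)² + (y + 47.605)² = 63.4957441249²
eq3: (x + 18.106)² + (y + 39.544)² = 58.8896569118²
eq3−eq2, eq3−eq1 (x²,y² cancel):
  103.400·x − 16.122·y = 939.519858
  82.108·x + 100.800·y = 2075.288172
det = 103.400·100.800 − -16.122·82.108 = 11746.465176
x = (939.519858·100.800 − -16.122·2075.288172) / 11746.465176 = 10.910635
y = (103.400·2075.288172 − 939.519858·82.108) / 11746.465176 = 11.700771

x=10.911 y=11.701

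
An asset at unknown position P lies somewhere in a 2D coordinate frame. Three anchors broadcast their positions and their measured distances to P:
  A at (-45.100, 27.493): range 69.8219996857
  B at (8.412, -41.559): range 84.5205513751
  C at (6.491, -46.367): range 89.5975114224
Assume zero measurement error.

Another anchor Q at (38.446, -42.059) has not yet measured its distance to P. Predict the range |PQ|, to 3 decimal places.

eq1: (x + 45.100)² + (y − 27.493)² = 69.8219996857²
eq2: (x − 8.412)² + (y + 41.559)² = 84.5205513751²
eq3: (x − 6.491)² + (y + 46.367)² = 89.5975114224²
eq2−eq1, eq2−eq3 (x²,y² cancel):
  -107.024·x + 138.104·y = 3260.574789
  -3.842·x − 9.616·y = -489.870903
det = -107.024·-9.616 − 138.104·-3.842 = 1559.738352
x = (3260.574789·-9.616 − 138.104·-489.870903) / 1559.738352 = 23.272778
y = (-107.024·-489.870903 − 3260.574789·-3.842) / 1559.738352 = 41.644851
|P − Q| = √((23.272778 − 38.446)² + (41.644851 − -42.059)²) = 85.067981

85.068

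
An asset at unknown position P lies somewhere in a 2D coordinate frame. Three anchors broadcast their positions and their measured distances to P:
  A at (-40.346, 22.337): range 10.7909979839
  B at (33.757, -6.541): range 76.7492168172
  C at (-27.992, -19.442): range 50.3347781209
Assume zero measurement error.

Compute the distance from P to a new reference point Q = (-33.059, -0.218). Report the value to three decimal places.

eq1: (x + 40.346)² + (y − 22.337)² = 10.7909979839²
eq2: (x − 33.757)² + (y + 6.541)² = 76.7492168172²
eq3: (x + 27.992)² + (y + 19.442)² = 50.3347781209²
eq2−eq1, eq2−eq3 (x²,y² cancel):
  -148.206·x + 57.756·y = 6718.418200
  -123.498·x − 25.802·y = 3336.076092
det = -148.206·-25.802 − 57.756·-123.498 = 10956.761700
x = (6718.418200·-25.802 − 57.756·3336.076092) / 10956.761700 = -33.406498
y = (-148.206·3336.076092 − 6718.418200·-123.498) / 10956.761700 = 30.600713
|P − Q| = √((-33.406498 − -33.059)² + (30.600713 − -0.218)²) = 30.820672

30.821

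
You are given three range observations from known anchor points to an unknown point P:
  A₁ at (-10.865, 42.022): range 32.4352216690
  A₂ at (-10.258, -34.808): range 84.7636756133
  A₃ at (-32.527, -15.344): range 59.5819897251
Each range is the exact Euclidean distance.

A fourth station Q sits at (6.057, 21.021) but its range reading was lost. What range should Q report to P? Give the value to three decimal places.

54.115

eq1: (x + 10.865)² + (y − 42.022)² = 32.4352216690²
eq2: (x + 10.258)² + (y + 34.808)² = 84.7636756133²
eq3: (x + 32.527)² + (y + 15.344)² = 59.5819897251²
eq1−eq2, eq1−eq3 (x²,y² cancel):
  1.214·x − 153.660·y = -6699.910380
  -43.324·x − 114.732·y = -3088.422539
det = 1.214·-114.732 − -153.660·-43.324 = -6796.450488
x = (-6699.910380·-114.732 − -153.660·-3088.422539) / -6796.450488 = -43.276577
y = (1.214·-3088.422539 − -6699.910380·-43.324) / -6796.450488 = 43.260267
|P − Q| = √((-43.276577 − 6.057)² + (43.260267 − 21.021)²) = 54.114571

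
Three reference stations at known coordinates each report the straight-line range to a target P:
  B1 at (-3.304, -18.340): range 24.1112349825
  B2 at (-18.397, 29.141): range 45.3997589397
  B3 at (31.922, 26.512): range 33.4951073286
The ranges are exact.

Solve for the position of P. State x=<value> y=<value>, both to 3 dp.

x=14.531 y=-2.114

eq1: (x + 3.304)² + (y + 18.340)² = 24.1112349825²
eq2: (x + 18.397)² + (y − 29.141)² = 45.3997589397²
eq3: (x − 31.922)² + (y − 26.512)² = 33.4951073286²
eq1−eq3, eq1−eq2 (x²,y² cancel):
  70.452·x + 89.704·y = 834.057649
  -30.186·x + 94.962·y = -639.410985
det = 70.452·94.962 − 89.704·-30.186 = 9398.067768
x = (834.057649·94.962 − 89.704·-639.410985) / 9398.067768 = 14.530807
y = (70.452·-639.410985 − 834.057649·-30.186) / 9398.067768 = -2.114362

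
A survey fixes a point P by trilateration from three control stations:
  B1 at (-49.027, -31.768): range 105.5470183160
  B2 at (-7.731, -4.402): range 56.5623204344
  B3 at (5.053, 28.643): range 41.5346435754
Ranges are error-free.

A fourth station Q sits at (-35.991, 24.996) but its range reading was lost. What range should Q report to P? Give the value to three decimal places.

81.225

eq1: (x + 49.027)² + (y + 31.768)² = 105.5470183160²
eq2: (x + 7.731)² + (y + 4.402)² = 56.5623204344²
eq3: (x − 5.053)² + (y − 28.643)² = 41.5346435754²
eq1−eq2, eq1−eq3 (x²,y² cancel):
  82.592·x + 54.732·y = 4607.170394
  108.160·x + 120.822·y = 6848.148163
det = 82.592·120.822 − 54.732·108.160 = 4059.117504
x = (4607.170394·120.822 − 54.732·6848.148163) / 4059.117504 = 44.796608
y = (82.592·6848.148163 − 4607.170394·108.160) / 4059.117504 = 16.577668
|P − Q| = √((44.796608 − -35.991)² + (16.577668 − 24.996)²) = 81.225033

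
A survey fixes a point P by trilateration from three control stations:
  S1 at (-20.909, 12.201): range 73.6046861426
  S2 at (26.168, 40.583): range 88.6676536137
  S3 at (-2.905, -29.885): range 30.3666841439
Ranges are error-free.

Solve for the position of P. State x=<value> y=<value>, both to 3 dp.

x=21.495 y=-47.961

eq1: (x + 20.909)² + (y − 12.201)² = 73.6046861426²
eq2: (x − 26.168)² + (y − 40.583)² = 88.6676536137²
eq3: (x + 2.905)² + (y + 29.885)² = 30.3666841439²
eq2−eq3, eq2−eq1 (x²,y² cancel):
  -58.146·x − 140.936·y = 5509.625428
  -94.154·x − 56.764·y = 698.609544
det = -58.146·-56.764 − -140.936·-94.154 = -9969.088600
x = (5509.625428·-56.764 − -140.936·698.609544) / -9969.088600 = 21.495359
y = (-58.146·698.609544 − 5509.625428·-94.154) / -9969.088600 = -47.961448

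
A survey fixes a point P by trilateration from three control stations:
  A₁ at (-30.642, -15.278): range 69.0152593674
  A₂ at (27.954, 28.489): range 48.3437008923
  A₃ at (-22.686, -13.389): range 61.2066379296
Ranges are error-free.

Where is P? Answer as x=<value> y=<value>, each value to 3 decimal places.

x=38.286 y=-18.738

eq1: (x + 30.642)² + (y + 15.278)² = 69.0152593674²
eq2: (x − 27.954)² + (y − 28.489)² = 48.3437008923²
eq3: (x + 22.686)² + (y + 13.389)² = 61.2066379296²
eq2−eq3, eq2−eq1 (x²,y² cancel):
  -101.280·x − 83.756·y = -2308.268431
  -117.192·x − 87.534·y = -2846.692399
det = -101.280·-87.534 − -83.756·-117.192 = -950.089632
x = (-2308.268431·-87.534 − -83.756·-2846.692399) / -950.089632 = 38.286493
y = (-101.280·-2846.692399 − -2308.268431·-117.192) / -950.089632 = -18.737613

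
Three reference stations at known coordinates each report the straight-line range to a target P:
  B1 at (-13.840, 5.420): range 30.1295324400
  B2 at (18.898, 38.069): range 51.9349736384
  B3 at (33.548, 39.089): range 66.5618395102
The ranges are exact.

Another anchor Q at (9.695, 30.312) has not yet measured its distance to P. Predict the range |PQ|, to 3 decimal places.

41.991

eq1: (x + 13.840)² + (y − 5.420)² = 30.1295324400²
eq2: (x − 18.898)² + (y − 38.069)² = 51.9349736384²
eq3: (x − 33.548)² + (y − 39.089)² = 66.5618395102²
eq2−eq3, eq2−eq1 (x²,y² cancel):
  29.300·x + 2.040·y = -886.201932
  -65.476·x − 65.298·y = 203.991597
det = 29.300·-65.298 − 2.040·-65.476 = -1779.660360
x = (-886.201932·-65.298 − 2.040·203.991597) / -1779.660360 = -32.282042
y = (29.300·203.991597 − -886.201932·-65.476) / -1779.660360 = 29.246032
|P − Q| = √((-32.282042 − 9.695)² + (29.246032 − 30.312)²) = 41.990575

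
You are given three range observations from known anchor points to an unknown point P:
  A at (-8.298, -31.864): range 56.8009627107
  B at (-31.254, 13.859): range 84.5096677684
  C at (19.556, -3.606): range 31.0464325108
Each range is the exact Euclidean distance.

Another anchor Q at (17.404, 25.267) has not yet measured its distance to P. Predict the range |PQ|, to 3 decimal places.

52.646

eq1: (x + 8.298)² + (y + 31.864)² = 56.8009627107²
eq2: (x + 31.254)² + (y − 13.859)² = 84.5096677684²
eq3: (x − 19.556)² + (y + 3.606)² = 31.0464325108²
eq2−eq3, eq2−eq1 (x²,y² cancel):
  101.620·x − 34.930·y = 5404.558950
  45.912·x − 91.446·y = 3830.821484
det = 101.620·-91.446 − -34.930·45.912 = -7689.036360
x = (5404.558950·-91.446 − -34.930·3830.821484) / -7689.036360 = 46.873846
y = (101.620·3830.821484 − 5404.558950·45.912) / -7689.036360 = -18.357823
|P − Q| = √((46.873846 − 17.404)² + (-18.357823 − 25.267)²) = 52.645959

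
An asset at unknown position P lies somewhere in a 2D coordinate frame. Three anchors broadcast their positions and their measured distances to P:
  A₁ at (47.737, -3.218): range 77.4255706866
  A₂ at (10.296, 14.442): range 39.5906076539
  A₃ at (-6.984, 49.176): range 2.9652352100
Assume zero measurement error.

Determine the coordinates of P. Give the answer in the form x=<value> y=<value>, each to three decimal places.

eq1: (x − 47.737)² + (y + 3.218)² = 77.4255706866²
eq2: (x − 10.296)² + (y − 14.442)² = 39.5906076539²
eq3: (x + 6.984)² + (y − 49.176)² = 2.9652352100²
eq2−eq3, eq2−eq1 (x²,y² cancel):
  -34.560·x + 69.468·y = 3711.099847
  74.882·x − 35.320·y = -2452.705069
det = -34.560·-35.320 − 69.468·74.882 = -3981.243576
x = (3711.099847·-35.320 − 69.468·-2452.705069) / -3981.243576 = -9.873415
y = (-34.560·-2452.705069 − 3711.099847·74.882) / -3981.243576 = 48.509740

x=-9.873 y=48.510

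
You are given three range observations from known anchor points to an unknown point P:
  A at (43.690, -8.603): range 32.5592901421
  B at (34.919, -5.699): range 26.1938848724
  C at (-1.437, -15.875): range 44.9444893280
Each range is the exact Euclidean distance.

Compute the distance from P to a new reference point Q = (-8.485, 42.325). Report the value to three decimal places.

eq1: (x − 43.690)² + (y + 8.603)² = 32.5592901421²
eq2: (x − 34.919)² + (y + 5.699)² = 26.1938848724²
eq3: (x + 1.437)² + (y + 15.875)² = 44.9444893280²
eq3−eq2, eq3−eq1 (x²,y² cancel):
  72.712·x + 20.352·y = 2331.622084
  90.254·x + 14.544·y = 2688.646861
det = 72.712·14.544 − 20.352·90.254 = -779.326080
x = (2331.622084·14.544 − 20.352·2688.646861) / -779.326080 = 26.700286
y = (72.712·2688.646861 − 2331.622084·90.254) / -779.326080 = 19.172115
|P − Q| = √((26.700286 − -8.485)² + (19.172115 − 42.325)²) = 42.119597

42.120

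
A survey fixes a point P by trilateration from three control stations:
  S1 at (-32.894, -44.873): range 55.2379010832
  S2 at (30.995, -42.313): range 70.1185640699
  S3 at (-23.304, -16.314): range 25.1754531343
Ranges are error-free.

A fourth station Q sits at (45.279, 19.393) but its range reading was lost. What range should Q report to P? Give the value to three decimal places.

63.889

eq1: (x + 32.894)² + (y + 44.873)² = 55.2379010832²
eq2: (x − 30.995)² + (y + 42.313)² = 70.1185640699²
eq3: (x + 23.304)² + (y + 16.314)² = 25.1754531343²
eq3−eq2, eq3−eq1 (x²,y² cancel):
  108.598·x − 51.998·y = -2340.952605
  -19.180·x − 57.118·y = -131.043923
det = 108.598·-57.118 − -51.998·-19.180 = -7200.222204
x = (-2340.952605·-57.118 − -51.998·-131.043923) / -7200.222204 = -17.623971
y = (108.598·-131.043923 − -2340.952605·-19.180) / -7200.222204 = 8.212327
|P − Q| = √((-17.623971 − 45.279)² + (8.212327 − 19.393)²) = 63.888898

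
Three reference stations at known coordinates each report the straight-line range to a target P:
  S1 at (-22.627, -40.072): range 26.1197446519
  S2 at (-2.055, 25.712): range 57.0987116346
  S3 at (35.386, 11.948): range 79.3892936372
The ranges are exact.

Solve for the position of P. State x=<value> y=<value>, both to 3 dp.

x=-37.802 y=-18.812

eq1: (x + 22.627)² + (y + 40.072)² = 26.1197446519²
eq2: (x + 2.055)² + (y − 25.712)² = 57.0987116346²
eq3: (x − 35.386)² + (y − 11.948)² = 79.3892936372²
eq3−eq2, eq3−eq1 (x²,y² cancel):
  -74.882·x + 27.528·y = 2312.803343
  -116.026·x − 104.040·y = 6343.241497
det = -74.882·-104.040 − 27.528·-116.026 = 10984.687008
x = (2312.803343·-104.040 − 27.528·6343.241497) / 10984.687008 = -37.801788
y = (-74.882·6343.241497 − 2312.803343·-116.026) / 10984.687008 = -18.812488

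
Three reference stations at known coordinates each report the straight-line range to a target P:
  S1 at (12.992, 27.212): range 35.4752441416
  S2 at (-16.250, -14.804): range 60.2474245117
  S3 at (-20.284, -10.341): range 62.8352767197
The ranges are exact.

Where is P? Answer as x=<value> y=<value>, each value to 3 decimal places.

eq1: (x − 12.992)² + (y − 27.212)² = 35.4752441416²
eq2: (x + 16.250)² + (y + 14.804)² = 60.2474245117²
eq3: (x + 20.284)² + (y + 10.341)² = 62.8352767197²
eq1−eq2, eq1−eq3 (x²,y² cancel):
  -58.484·x − 84.032·y = -2797.323305
  -66.552·x − 75.106·y = -3080.687125
det = -58.484·-75.106 − -84.032·-66.552 = -1199.998360
x = (-2797.323305·-75.106 − -84.032·-3080.687125) / -1199.998360 = 40.650502
y = (-58.484·-3080.687125 − -2797.323305·-66.552) / -1199.998360 = 4.997136

x=40.651 y=4.997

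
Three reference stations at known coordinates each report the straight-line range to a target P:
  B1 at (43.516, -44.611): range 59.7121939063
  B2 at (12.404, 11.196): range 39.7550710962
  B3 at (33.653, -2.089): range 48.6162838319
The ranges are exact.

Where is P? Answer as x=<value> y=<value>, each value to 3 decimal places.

x=-11.231 y=-20.771

eq1: (x − 43.516)² + (y + 44.611)² = 59.7121939063²
eq2: (x − 12.404)² + (y − 11.196)² = 39.7550710962²
eq3: (x − 33.653)² + (y + 2.089)² = 48.6162838319²
eq1−eq2, eq1−eq3 (x²,y² cancel):
  -62.224·x + 111.614·y = -1619.493522
  -19.726·x + 85.044·y = -1544.892200
det = -62.224·85.044 − 111.614·-19.726 = -3090.080092
x = (-1619.493522·85.044 − 111.614·-1544.892200) / -3090.080092 = -11.230580
y = (-62.224·-1544.892200 − -1619.493522·-19.726) / -3090.080092 = -20.770738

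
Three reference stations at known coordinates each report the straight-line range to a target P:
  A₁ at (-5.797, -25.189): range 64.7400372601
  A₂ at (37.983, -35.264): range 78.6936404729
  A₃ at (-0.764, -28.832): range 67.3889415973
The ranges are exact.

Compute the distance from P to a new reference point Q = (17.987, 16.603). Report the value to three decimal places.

23.116

eq1: (x + 5.797)² + (y + 25.189)² = 64.7400372601²
eq2: (x − 37.983)² + (y + 35.264)² = 78.6936404729²
eq3: (x + 0.764)² + (y + 28.832)² = 67.3889415973²
eq2−eq1, eq2−eq3 (x²,y² cancel):
  -87.560·x + 20.150·y = -16.750429
  -77.494·x + 12.864·y = -202.970464
det = -87.560·12.864 − 20.150·-77.494 = 435.132260
x = (-16.750429·12.864 − 20.150·-202.970464) / 435.132260 = 8.903907
y = (-87.560·-202.970464 − -16.750429·-77.494) / 435.132260 = 37.859836
|P − Q| = √((8.903907 − 17.987)² + (37.859836 − 16.603)²) = 23.116134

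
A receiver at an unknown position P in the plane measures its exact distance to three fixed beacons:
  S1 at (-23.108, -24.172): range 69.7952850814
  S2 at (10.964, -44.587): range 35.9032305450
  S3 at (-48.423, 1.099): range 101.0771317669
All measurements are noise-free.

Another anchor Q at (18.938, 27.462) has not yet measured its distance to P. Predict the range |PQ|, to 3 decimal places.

eq1: (x + 23.108)² + (y + 24.172)² = 69.7952850814²
eq2: (x − 10.964)² + (y + 44.587)² = 35.9032305450²
eq3: (x + 48.423)² + (y − 1.099)² = 101.0771317669²
eq3−eq2, eq3−eq1 (x²,y² cancel):
  118.774·x − 91.372·y = 8689.759738
  50.630·x − 50.542·y = 4117.475265
det = 118.774·-50.542 − -91.372·50.630 = -1376.911148
x = (8689.759738·-50.542 − -91.372·4117.475265) / -1376.911148 = 45.737074
y = (118.774·4117.475265 − 8689.759738·50.630) / -1376.911148 = -35.649702
|P − Q| = √((45.737074 − 18.938)² + (-35.649702 − 27.462)²) = 68.565861

68.566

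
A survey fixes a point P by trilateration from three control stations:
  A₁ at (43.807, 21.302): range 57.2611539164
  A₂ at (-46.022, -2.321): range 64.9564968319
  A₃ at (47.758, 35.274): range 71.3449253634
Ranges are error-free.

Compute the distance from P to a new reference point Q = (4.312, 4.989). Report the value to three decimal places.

33.863

eq1: (x − 43.807)² + (y − 21.302)² = 57.2611539164²
eq2: (x + 46.022)² + (y + 2.321)² = 64.9564968319²
eq3: (x − 47.758)² + (y − 35.274)² = 71.3449253634²
eq3−eq2, eq3−eq1 (x²,y² cancel):
  -187.560·x − 75.190·y = -530.918221
  -7.902·x − 27.944·y = 659.005440
det = -187.560·-27.944 − -75.190·-7.902 = 4647.025260
x = (-530.918221·-27.944 − -75.190·659.005440) / 4647.025260 = 13.855444
y = (-187.560·659.005440 − -530.918221·-7.902) / 4647.025260 = -27.501115
|P − Q| = √((13.855444 − 4.312)² + (-27.501115 − 4.989)²) = 33.862736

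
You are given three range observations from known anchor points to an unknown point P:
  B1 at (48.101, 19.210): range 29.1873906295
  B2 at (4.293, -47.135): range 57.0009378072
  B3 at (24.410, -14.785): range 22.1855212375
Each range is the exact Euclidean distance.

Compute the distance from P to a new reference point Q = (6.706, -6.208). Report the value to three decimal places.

eq1: (x − 48.101)² + (y − 19.210)² = 29.1873906295²
eq2: (x − 4.293)² + (y + 47.135)² = 57.0009378072²
eq3: (x − 24.410)² + (y + 14.785)² = 22.1855212375²
eq1−eq2, eq1−eq3 (x²,y² cancel):
  -87.616·x − 132.690·y = -2839.795366
  -47.382·x − 67.990·y = -1508.579557
det = -87.616·-67.990 − -132.690·-47.382 = -330.105740
x = (-2839.795366·-67.990 − -132.690·-1508.579557) / -330.105740 = 21.495338
y = (-87.616·-1508.579557 − -2839.795366·-47.382) / -330.105740 = 7.208228
|P − Q| = √((21.495338 − 6.706)² + (7.208228 − -6.208)²) = 19.967967

19.968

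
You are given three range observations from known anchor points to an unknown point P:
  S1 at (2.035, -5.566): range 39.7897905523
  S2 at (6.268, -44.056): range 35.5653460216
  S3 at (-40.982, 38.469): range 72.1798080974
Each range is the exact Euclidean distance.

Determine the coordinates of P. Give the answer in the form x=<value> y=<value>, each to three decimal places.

x=-27.336 y=-32.409

eq1: (x − 2.035)² + (y + 5.566)² = 39.7897905523²
eq2: (x − 6.268)² + (y + 44.056)² = 35.5653460216²
eq3: (x + 40.982)² + (y − 38.469)² = 72.1798080974²
eq2−eq3, eq2−eq1 (x²,y² cancel):
  -94.500·x + 165.050·y = -2765.861534
  -8.466·x + 76.980·y = -2263.430974
det = -94.500·76.980 − 165.050·-8.466 = -5877.296700
x = (-2765.861534·76.980 − 165.050·-2263.430974) / -5877.296700 = -27.336252
y = (-94.500·-2263.430974 − -2765.861534·-8.466) / -5877.296700 = -32.409193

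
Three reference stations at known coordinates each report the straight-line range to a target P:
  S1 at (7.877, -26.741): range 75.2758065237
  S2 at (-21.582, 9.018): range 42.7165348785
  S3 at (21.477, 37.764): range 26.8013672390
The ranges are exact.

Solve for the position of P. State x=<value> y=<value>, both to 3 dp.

eq1: (x − 7.877)² + (y + 26.741)² = 75.2758065237²
eq2: (x + 21.582)² + (y − 9.018)² = 42.7165348785²
eq3: (x − 21.477)² + (y − 37.764)² = 26.8013672390²
eq2−eq1, eq2−eq3 (x²,y² cancel):
  58.918·x − 71.518·y = -3611.723534
  86.118·x + 57.492·y = 2446.663243
det = 58.918·57.492 − -71.518·86.118 = 9546.300780
x = (-3611.723534·57.492 − -71.518·2446.663243) / 9546.300780 = -3.421718
y = (58.918·2446.663243 − -3611.723534·86.118) / 9546.300780 = 47.682021

x=-3.422 y=47.682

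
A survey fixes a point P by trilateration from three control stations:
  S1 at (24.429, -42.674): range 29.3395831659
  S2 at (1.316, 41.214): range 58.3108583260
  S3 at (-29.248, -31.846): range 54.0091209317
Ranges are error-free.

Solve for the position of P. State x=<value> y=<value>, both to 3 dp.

eq1: (x − 24.429)² + (y + 42.674)² = 29.3395831659²
eq2: (x − 1.316)² + (y − 41.214)² = 58.3108583260²
eq3: (x + 29.248)² + (y + 31.846)² = 54.0091209317²
eq1−eq3, eq1−eq2 (x²,y² cancel):
  -107.354·x + 21.656·y = -2604.407100
  -46.226·x + 167.776·y = -3256.865723
det = -107.354·167.776 − 21.656·-46.226 = -17010.354448
x = (-2604.407100·167.776 − 21.656·-3256.865723) / -17010.354448 = 21.541369
y = (-107.354·-3256.865723 − -2604.407100·-46.226) / -17010.354448 = -13.476864

x=21.541 y=-13.477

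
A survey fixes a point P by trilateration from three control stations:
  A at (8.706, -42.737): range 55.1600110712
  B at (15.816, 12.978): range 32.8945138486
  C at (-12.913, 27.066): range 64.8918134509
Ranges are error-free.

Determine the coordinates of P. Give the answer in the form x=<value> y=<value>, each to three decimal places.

x=45.349 y=-1.507

eq1: (x − 8.706)² + (y + 42.737)² = 55.1600110712²
eq2: (x − 15.816)² + (y − 12.978)² = 32.8945138486²
eq3: (x + 12.913)² + (y − 27.066)² = 64.8918134509²
eq1−eq3, eq1−eq2 (x²,y² cancel):
  -43.238·x + 139.606·y = -2171.252312
  14.220·x + 111.430·y = 476.906515
det = -43.238·111.430 − 139.606·14.220 = -6803.207660
x = (-2171.252312·111.430 − 139.606·476.906515) / -6803.207660 = 45.349440
y = (-43.238·476.906515 − -2171.252312·14.220) / -6803.207660 = -1.507337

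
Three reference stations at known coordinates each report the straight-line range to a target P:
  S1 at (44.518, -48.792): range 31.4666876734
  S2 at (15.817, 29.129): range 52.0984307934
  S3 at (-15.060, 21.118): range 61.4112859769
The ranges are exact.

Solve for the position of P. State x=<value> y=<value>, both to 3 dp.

eq1: (x − 44.518)² + (y + 48.792)² = 31.4666876734²
eq2: (x − 15.817)² + (y − 29.129)² = 52.0984307934²
eq3: (x + 15.060)² + (y − 21.118)² = 61.4112859769²
eq3−eq2, eq3−eq1 (x²,y² cancel):
  61.754·x + 16.022·y = 1483.002160
  119.156·x − 139.820·y = 6470.931676
det = 61.754·-139.820 − 16.022·119.156 = -10543.561712
x = (1483.002160·-139.820 − 16.022·6470.931676) / -10543.561712 = 29.499579
y = (61.754·6470.931676 − 1483.002160·119.156) / -10543.561712 = -21.140608

x=29.500 y=-21.141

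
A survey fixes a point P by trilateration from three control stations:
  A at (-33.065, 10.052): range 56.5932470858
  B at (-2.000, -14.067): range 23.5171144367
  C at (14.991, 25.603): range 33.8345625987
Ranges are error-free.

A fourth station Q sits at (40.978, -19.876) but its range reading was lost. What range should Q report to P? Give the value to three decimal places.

eq1: (x + 33.065)² + (y − 10.052)² = 56.5932470858²
eq2: (x + 2.000)² + (y + 14.067)² = 23.5171144367²
eq3: (x − 14.991)² + (y − 25.603)² = 33.8345625987²
eq3−eq1, eq3−eq2 (x²,y² cancel):
  -96.112·x − 31.102·y = -1743.924750
  -33.982·x − 79.340·y = -86.640246
det = -96.112·-79.340 − -31.102·-33.982 = 6568.617916
x = (-1743.924750·-79.340 − -31.102·-86.640246) / 6568.617916 = 20.654011
y = (-96.112·-86.640246 − -1743.924750·-33.982) / 6568.617916 = -7.754277
|P − Q| = √((20.654011 − 40.978)² + (-7.754277 − -19.876)²) = 23.664334

23.664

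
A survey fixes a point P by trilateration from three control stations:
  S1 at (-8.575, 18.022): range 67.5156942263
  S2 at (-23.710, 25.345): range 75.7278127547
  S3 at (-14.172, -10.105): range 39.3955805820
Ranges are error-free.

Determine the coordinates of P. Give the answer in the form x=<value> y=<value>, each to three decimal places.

eq1: (x + 8.575)² + (y − 18.022)² = 67.5156942263²
eq2: (x + 23.710)² + (y − 25.345)² = 75.7278127547²
eq3: (x + 14.172)² + (y + 10.105)² = 39.3955805820²
eq3−eq1, eq3−eq2 (x²,y² cancel):
  11.194·x + 56.254·y = -2910.990697
  -19.076·x + 70.900·y = -3281.113339
det = 11.194·70.900 − 56.254·-19.076 = 1866.755904
x = (-2910.990697·70.900 − 56.254·-3281.113339) / 1866.755904 = -11.685240
y = (11.194·-3281.113339 − -2910.990697·-19.076) / 1866.755904 = -49.422017

x=-11.685 y=-49.422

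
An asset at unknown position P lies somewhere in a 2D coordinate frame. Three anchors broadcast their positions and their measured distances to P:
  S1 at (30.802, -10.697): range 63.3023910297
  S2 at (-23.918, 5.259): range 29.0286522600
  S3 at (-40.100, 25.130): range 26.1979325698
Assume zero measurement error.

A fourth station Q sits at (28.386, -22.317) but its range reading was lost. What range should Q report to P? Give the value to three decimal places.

70.284

eq1: (x − 30.802)² + (y + 10.697)² = 63.3023910297²
eq2: (x + 23.918)² + (y − 5.259)² = 29.0286522600²
eq3: (x + 40.100)² + (y − 25.130)² = 26.1979325698²
eq1−eq3, eq1−eq2 (x²,y² cancel):
  -141.804·x + 71.654·y = 4497.198926
  -109.440·x + 31.912·y = 2701.068850
det = -141.804·31.912 − 71.654·-109.440 = 3316.564512
x = (4497.198926·31.912 − 71.654·2701.068850) / 3316.564512 = -15.084216
y = (-141.804·2701.068850 − 4497.198926·-109.440) / 3316.564512 = 32.910888
|P − Q| = √((-15.084216 − 28.386)² + (32.910888 − -22.317)²) = 70.283563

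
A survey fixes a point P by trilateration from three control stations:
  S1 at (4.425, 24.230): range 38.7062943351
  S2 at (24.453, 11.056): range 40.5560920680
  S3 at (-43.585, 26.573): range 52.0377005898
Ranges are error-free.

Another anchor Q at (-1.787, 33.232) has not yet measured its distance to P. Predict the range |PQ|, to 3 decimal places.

45.915

eq1: (x − 4.425)² + (y − 24.230)² = 38.7062943351²
eq2: (x − 24.453)² + (y − 11.056)² = 40.5560920680²
eq3: (x + 43.585)² + (y − 26.573)² = 52.0377005898²
eq1−eq2, eq1−eq3 (x²,y² cancel):
  40.056·x − 26.348·y = -33.108563
  -96.020·x + 4.686·y = 789.357967
det = 40.056·4.686 − -26.348·-96.020 = -2342.232544
x = (-33.108563·4.686 − -26.348·789.357967) / -2342.232544 = -8.813325
y = (40.056·789.357967 − -33.108563·-96.020) / -2342.232544 = -12.142022
|P − Q| = √((-8.813325 − -1.787)² + (-12.142022 − 33.232)²) = 45.914824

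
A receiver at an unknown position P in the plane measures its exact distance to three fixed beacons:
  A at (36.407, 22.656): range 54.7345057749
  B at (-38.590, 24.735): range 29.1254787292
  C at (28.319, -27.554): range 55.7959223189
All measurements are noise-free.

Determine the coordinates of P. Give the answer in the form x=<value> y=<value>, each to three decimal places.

x=-15.886 y=6.491

eq1: (x − 36.407)² + (y − 22.656)² = 54.7345057749²
eq2: (x + 38.590)² + (y − 24.735)² = 29.1254787292²
eq3: (x − 28.319)² + (y + 27.554)² = 55.7959223189²
eq1−eq3, eq1−eq2 (x²,y² cancel):
  -16.176·x − 100.420·y = -394.894133
  -149.994·x + 4.158·y = 2409.816951
det = -16.176·4.158 − -100.420·-149.994 = -15129.657288
x = (-394.894133·4.158 − -100.420·2409.816951) / -15129.657288 = -15.886140
y = (-16.176·2409.816951 − -394.894133·-149.994) / -15129.657288 = 6.491419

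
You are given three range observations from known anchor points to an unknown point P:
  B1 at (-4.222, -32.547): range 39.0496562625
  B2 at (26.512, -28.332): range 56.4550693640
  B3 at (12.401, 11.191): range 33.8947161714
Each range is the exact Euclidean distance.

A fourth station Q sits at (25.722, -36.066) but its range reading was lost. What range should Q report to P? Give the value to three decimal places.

60.476

eq1: (x + 4.222)² + (y + 32.547)² = 39.0496562625²
eq2: (x − 26.512)² + (y + 28.332)² = 56.4550693640²
eq3: (x − 12.401)² + (y − 11.191)² = 33.8947161714²
eq3−eq1, eq3−eq2 (x²,y² cancel):
  -33.246·x − 87.476·y = 422.085341
  28.222·x − 79.046·y = -811.757987
det = -33.246·-79.046 − -87.476·28.222 = 5096.710988
x = (422.085341·-79.046 − -87.476·-811.757987) / 5096.710988 = -20.478599
y = (-33.246·-811.757987 − 422.085341·28.222) / 5096.710988 = 2.957910
|P − Q| = √((-20.478599 − 25.722)² + (2.957910 − -36.066)²) = 60.476118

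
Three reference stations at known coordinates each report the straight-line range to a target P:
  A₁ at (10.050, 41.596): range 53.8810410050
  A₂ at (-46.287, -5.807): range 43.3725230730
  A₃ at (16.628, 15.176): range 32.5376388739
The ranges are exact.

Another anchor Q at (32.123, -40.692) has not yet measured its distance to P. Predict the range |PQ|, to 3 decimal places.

eq1: (x − 10.050)² + (y − 41.596)² = 53.8810410050²
eq2: (x + 46.287)² + (y + 5.807)² = 43.3725230730²
eq3: (x − 16.628)² + (y − 15.176)² = 32.5376388739²
eq3−eq2, eq3−eq1 (x²,y² cancel):
  -125.830·x − 41.966·y = 846.928444
  -13.156·x + 52.840·y = -520.040280
det = -125.830·52.840 − -41.966·-13.156 = -7200.961896
x = (846.928444·52.840 − -41.966·-520.040280) / -7200.961896 = -3.183976
y = (-125.830·-520.040280 − 846.928444·-13.156) / -7200.961896 = -10.634532
|P − Q| = √((-3.183976 − 32.123)² + (-10.634532 − -40.692)²) = 46.368458

46.368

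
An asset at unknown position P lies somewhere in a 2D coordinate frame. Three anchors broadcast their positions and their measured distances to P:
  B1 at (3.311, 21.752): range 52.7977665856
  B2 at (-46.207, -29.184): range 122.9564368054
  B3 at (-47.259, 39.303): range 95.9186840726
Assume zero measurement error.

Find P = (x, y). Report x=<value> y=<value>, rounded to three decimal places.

eq1: (x − 3.311)² + (y − 21.752)² = 52.7977665856²
eq2: (x + 46.207)² + (y + 29.184)² = 122.9564368054²
eq3: (x + 47.259)² + (y − 39.303)² = 95.9186840726²
eq3−eq2, eq3−eq1 (x²,y² cancel):
  2.104·x − 136.974·y = -6709.237583
  101.140·x − 35.102·y = 3118.763133
det = 2.104·-35.102 − -136.974·101.140 = 13779.695752
x = (-6709.237583·-35.102 − -136.974·3118.763133) / 13779.695752 = 48.092290
y = (2.104·3118.763133 − -6709.237583·101.140) / 13779.695752 = 49.720558

x=48.092 y=49.721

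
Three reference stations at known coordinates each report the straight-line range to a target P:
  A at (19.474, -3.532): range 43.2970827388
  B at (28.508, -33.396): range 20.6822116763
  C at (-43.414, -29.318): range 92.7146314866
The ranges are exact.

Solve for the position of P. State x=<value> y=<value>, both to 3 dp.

x=49.121 y=-35.087

eq1: (x − 19.474)² + (y + 3.532)² = 43.2970827388²
eq2: (x − 28.508)² + (y + 33.396)² = 20.6822116763²
eq3: (x + 43.414)² + (y + 29.318)² = 92.7146314866²
eq2−eq3, eq2−eq1 (x²,y² cancel):
  -143.844·x + 8.156·y = -7351.927372
  -18.068·x + 59.728·y = -2983.170674
det = -143.844·59.728 − 8.156·-18.068 = -8444.151824
x = (-7351.927372·59.728 − 8.156·-2983.170674) / -8444.151824 = 49.121000
y = (-143.844·-2983.170674 − -7351.927372·-18.068) / -8444.151824 = -35.086600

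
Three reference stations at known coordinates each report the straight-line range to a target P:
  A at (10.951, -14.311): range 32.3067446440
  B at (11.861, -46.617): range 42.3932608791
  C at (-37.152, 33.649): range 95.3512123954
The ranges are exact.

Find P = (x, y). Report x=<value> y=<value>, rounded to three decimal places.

x=43.057 y=-17.911

eq1: (x − 10.951)² + (y + 14.311)² = 32.3067446440²
eq2: (x − 11.861)² + (y + 46.617)² = 42.3932608791²
eq3: (x + 37.152)² + (y − 33.649)² = 95.3512123954²
eq1−eq3, eq1−eq2 (x²,y² cancel):
  -96.206·x + 95.920·y = -5860.330773
  1.820·x − 64.612·y = 1235.636070
det = -96.206·-64.612 − 95.920·1.820 = 6041.487672
x = (-5860.330773·-64.612 − 95.920·1235.636070) / 6041.487672 = 43.056528
y = (-96.206·1235.636070 − -5860.330773·1.820) / 6041.487672 = -17.911119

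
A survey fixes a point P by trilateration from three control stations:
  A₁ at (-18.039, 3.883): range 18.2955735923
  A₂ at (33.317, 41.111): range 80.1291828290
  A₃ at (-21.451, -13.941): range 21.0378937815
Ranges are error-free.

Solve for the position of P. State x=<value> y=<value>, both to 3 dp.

eq1: (x + 18.039)² + (y − 3.883)² = 18.2955735923²
eq2: (x − 33.317)² + (y − 41.111)² = 80.1291828290²
eq3: (x + 21.451)² + (y + 13.941)² = 21.0378937815²
eq1−eq3, eq1−eq2 (x²,y² cancel):
  -6.824·x − 35.648·y = 206.148710
  102.712·x + 74.456·y = -3626.304328
det = -6.824·74.456 − -35.648·102.712 = 3153.389632
x = (206.148710·74.456 − -35.648·-3626.304328) / 3153.389632 = -36.126677
y = (-6.824·-3626.304328 − 206.148710·102.712) / 3153.389632 = 1.132735

x=-36.127 y=1.133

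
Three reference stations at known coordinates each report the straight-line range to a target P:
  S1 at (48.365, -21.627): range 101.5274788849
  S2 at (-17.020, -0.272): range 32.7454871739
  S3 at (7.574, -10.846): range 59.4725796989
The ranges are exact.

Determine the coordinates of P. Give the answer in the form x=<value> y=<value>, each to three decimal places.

eq1: (x − 48.365)² + (y + 21.627)² = 101.5274788849²
eq2: (x + 17.020)² + (y + 0.272)² = 32.7454871739²
eq3: (x − 7.574)² + (y + 10.846)² = 59.4725796989²
eq1−eq2, eq1−eq3 (x²,y² cancel):
  -130.770·x + 42.710·y = 6718.416068
  -81.582·x + 21.562·y = 4138.942071
det = -130.770·21.562 − 42.710·-81.582 = 664.704480
x = (6718.416068·21.562 − 42.710·4138.942071) / 664.704480 = -48.008896
y = (-130.770·4138.942071 − 6718.416068·-81.582) / 664.704480 = 10.308890

x=-48.009 y=10.309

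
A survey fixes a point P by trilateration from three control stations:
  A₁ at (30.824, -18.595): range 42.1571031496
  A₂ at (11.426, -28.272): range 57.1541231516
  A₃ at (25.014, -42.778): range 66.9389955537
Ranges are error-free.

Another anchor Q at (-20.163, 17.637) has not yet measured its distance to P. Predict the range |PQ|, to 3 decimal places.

eq1: (x − 30.824)² + (y + 18.595)² = 42.1571031496²
eq2: (x − 11.426)² + (y + 28.272)² = 57.1541231516²
eq3: (x − 25.014)² + (y + 42.778)² = 66.9389955537²
eq2−eq3, eq2−eq1 (x²,y² cancel):
  27.176·x − 29.012·y = 311.562687
  38.796·x + 19.354·y = 1855.405988
det = 27.176·19.354 − -29.012·38.796 = 1651.513856
x = (311.562687·19.354 − -29.012·1855.405988) / 1651.513856 = 36.244941
y = (27.176·1855.405988 − 311.562687·38.796) / 1651.513856 = 23.212114
|P − Q| = √((36.244941 − -20.163)² + (23.212114 − 17.637)²) = 56.682782

56.683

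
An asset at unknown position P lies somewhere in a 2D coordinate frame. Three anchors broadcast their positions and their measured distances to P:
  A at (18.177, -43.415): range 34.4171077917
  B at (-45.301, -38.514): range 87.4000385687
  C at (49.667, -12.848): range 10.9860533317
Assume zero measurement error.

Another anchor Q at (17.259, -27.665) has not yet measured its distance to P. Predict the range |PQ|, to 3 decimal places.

24.768

eq1: (x − 18.177)² + (y + 43.415)² = 34.4171077917²
eq2: (x + 45.301)² + (y + 38.514)² = 87.4000385687²
eq3: (x − 49.667)² + (y + 12.848)² = 10.9860533317²
eq1−eq2, eq1−eq3 (x²,y² cancel):
  -126.956·x + 9.802·y = -5133.986190
  62.980·x + 61.134·y = 1480.460380
det = -126.956·61.134 − 9.802·62.980 = -8378.658064
x = (-5133.986190·61.134 − 9.802·1480.460380) / -8378.658064 = 39.191549
y = (-126.956·1480.460380 − -5133.986190·62.980) / -8378.658064 = -16.158330
|P − Q| = √((39.191549 − 17.259)² + (-16.158330 − -27.665)²) = 24.767724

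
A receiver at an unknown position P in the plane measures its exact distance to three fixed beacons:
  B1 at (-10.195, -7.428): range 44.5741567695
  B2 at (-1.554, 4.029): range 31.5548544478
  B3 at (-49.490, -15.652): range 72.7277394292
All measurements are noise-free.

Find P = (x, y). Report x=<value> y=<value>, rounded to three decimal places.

eq1: (x + 10.195)² + (y + 7.428)² = 44.5741567695²
eq2: (x + 1.554)² + (y − 4.029)² = 31.5548544478²
eq3: (x + 49.490)² + (y + 15.652)² = 72.7277394292²
eq2−eq3, eq2−eq1 (x²,y² cancel):
  -95.872·x − 39.362·y = -1618.017796
  -17.282·x − 22.914·y = -850.681160
det = -95.872·-22.914 − -39.362·-17.282 = 1516.556924
x = (-1618.017796·-22.914 − -39.362·-850.681160) / 1516.556924 = 2.367697
y = (-95.872·-850.681160 − -1618.017796·-17.282) / 1516.556924 = 35.339208

x=2.368 y=35.339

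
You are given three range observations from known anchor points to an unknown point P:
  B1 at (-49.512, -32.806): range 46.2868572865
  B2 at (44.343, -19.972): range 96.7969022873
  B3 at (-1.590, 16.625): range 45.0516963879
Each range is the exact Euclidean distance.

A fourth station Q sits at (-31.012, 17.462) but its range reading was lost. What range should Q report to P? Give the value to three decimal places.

16.040

eq1: (x + 49.512)² + (y + 32.806)² = 46.2868572865²
eq2: (x − 44.343)² + (y + 19.972)² = 96.7969022873²
eq3: (x + 1.590)² + (y − 16.625)² = 45.0516963879²
eq2−eq3, eq2−eq1 (x²,y² cancel):
  -91.866·x + 73.194·y = 5253.721237
  -187.710·x − 25.668·y = 8389.656482
det = -91.866·-25.668 − 73.194·-187.710 = 16097.262228
x = (5253.721237·-25.668 − 73.194·8389.656482) / 16097.262228 = -46.524994
y = (-91.866·8389.656482 − 5253.721237·-187.710) / 16097.262228 = 13.384377
|P − Q| = √((-46.524994 − -31.012)² + (13.384377 − 17.462)²) = 16.039950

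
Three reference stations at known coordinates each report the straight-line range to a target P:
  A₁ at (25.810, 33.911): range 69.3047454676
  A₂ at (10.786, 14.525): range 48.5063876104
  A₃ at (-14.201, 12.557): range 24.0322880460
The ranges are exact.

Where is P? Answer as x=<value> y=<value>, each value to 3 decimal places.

x=-36.437 y=3.440

eq1: (x − 25.810)² + (y − 33.911)² = 69.3047454676²
eq2: (x − 10.786)² + (y − 14.525)² = 48.5063876104²
eq3: (x + 14.201)² + (y − 12.557)² = 24.0322880460²
eq1−eq2, eq1−eq3 (x²,y² cancel):
  -30.048·x − 38.772·y = 961.479505
  -80.022·x − 42.708·y = 2768.831505
det = -30.048·-42.708 − -38.772·-80.022 = -1819.323000
x = (961.479505·-42.708 − -38.772·2768.831505) / -1819.323000 = -36.436778
y = (-30.048·2768.831505 − 961.479505·-80.022) / -1819.323000 = 3.439926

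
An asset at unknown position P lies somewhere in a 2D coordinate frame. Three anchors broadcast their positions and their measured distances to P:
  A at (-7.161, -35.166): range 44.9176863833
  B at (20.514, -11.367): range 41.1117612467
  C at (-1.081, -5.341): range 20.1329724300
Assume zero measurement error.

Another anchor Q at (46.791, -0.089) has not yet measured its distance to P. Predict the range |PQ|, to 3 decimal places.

62.639

eq1: (x + 7.161)² + (y + 35.166)² = 44.9176863833²
eq2: (x − 20.514)² + (y + 11.367)² = 41.1117612467²
eq3: (x + 1.081)² + (y + 5.341)² = 20.1329724300²
eq2−eq3, eq2−eq1 (x²,y² cancel):
  -43.190·x + 12.052·y = 764.502291
  -55.350·x − 47.598·y = 410.472955
det = -43.190·-47.598 − 12.052·-55.350 = 2722.835820
x = (764.502291·-47.598 − 12.052·410.472955) / 2722.835820 = -15.181158
y = (-43.190·410.472955 − 764.502291·-55.350) / 2722.835820 = 9.029878
|P − Q| = √((-15.181158 − 46.791)² + (9.029878 − -0.089)²) = 62.639463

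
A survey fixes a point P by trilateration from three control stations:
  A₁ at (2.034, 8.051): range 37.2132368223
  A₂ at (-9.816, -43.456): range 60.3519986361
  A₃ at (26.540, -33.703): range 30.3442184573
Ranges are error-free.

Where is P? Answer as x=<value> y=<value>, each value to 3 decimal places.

eq1: (x − 2.034)² + (y − 8.051)² = 37.2132368223²
eq2: (x + 9.816)² + (y + 43.456)² = 60.3519986361²
eq3: (x − 26.540)² + (y + 33.703)² = 30.3442184573²
eq2−eq3, eq2−eq1 (x²,y² cancel):
  72.712·x + 19.506·y = 2577.078163
  23.700·x + 103.014·y = 341.716710
det = 72.712·103.014 − 19.506·23.700 = 7028.061768
x = (2577.078163·103.014 − 19.506·341.716710) / 7028.061768 = 36.825175
y = (72.712·341.716710 − 2577.078163·23.700) / 7028.061768 = -5.155027

x=36.825 y=-5.155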